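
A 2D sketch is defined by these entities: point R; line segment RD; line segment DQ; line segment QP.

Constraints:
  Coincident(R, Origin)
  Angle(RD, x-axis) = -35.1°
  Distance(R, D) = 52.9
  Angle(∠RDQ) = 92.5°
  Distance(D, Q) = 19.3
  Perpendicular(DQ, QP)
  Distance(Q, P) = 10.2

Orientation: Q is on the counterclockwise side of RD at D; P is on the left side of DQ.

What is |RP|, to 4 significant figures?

47.81

R is at the origin; RD runs at -35.1° with length 52.9, so D = 52.9·(cos -35.1°, sin -35.1°) = (43.28, -30.42). ∠RDQ = 92.5°, so DQ runs at -35.1° + (180° − 92.5°) = 52.40° from the x-axis; with |DQ| = 19.3, Q = D + 19.3·(cos 52.40°, sin 52.40°) = (55.06, -15.13). The perpendicularity gives QP at right angles to DQ; with |QP| = 10.2 on the left of DQ, P = Q + 10.2·(-0.7923, 0.6101) = (46.97, -8.903). Then |RP| = |P − R| = 47.81.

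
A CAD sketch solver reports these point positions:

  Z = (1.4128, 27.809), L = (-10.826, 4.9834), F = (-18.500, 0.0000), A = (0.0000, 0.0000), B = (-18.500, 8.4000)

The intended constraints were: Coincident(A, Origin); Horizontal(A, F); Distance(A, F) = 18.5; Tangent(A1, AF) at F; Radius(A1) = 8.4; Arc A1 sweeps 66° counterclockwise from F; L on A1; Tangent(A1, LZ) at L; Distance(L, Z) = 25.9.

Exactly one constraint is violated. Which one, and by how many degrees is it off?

Tangent(A1, LZ) at L — off by 4.20°.

A = (0.00, 0.00) ✓; A.y = 0.00, F.y = 0.00 ✓; |AF| = 18.50 ✓; ∠(BF, FA) = 90.00° ✓; |BF| = 8.400 ✓; bearing(B→L) − bearing(B→F) = 66.00° ✓; |BL| = 8.400 ✓; ∠(BL, LZ) = 94.20° ✗; |LZ| = 25.90 ✓.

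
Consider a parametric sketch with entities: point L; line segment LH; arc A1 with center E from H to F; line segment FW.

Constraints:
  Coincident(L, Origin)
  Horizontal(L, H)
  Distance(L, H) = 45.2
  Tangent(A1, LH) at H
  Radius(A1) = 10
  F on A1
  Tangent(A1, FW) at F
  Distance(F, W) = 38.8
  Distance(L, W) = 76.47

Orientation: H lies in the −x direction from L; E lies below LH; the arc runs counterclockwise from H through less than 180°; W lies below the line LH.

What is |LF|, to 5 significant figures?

55.794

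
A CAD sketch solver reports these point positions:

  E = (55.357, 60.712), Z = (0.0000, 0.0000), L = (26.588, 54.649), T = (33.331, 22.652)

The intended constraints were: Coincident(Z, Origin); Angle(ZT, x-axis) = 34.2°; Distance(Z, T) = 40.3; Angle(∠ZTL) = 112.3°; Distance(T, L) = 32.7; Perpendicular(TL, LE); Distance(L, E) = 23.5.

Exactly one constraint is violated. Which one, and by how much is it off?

Distance(L, E) = 23.5 — off by 5.90.

Z = (0.00, 0.00) ✓; ZT at 34.20° ✓; |ZT| = 40.30 ✓; ∠ZTL = 112.3° ✓; |TL| = 32.70 ✓; ∠(TL, LE) = 90.00° ✓; |LE| = 29.40 ✗.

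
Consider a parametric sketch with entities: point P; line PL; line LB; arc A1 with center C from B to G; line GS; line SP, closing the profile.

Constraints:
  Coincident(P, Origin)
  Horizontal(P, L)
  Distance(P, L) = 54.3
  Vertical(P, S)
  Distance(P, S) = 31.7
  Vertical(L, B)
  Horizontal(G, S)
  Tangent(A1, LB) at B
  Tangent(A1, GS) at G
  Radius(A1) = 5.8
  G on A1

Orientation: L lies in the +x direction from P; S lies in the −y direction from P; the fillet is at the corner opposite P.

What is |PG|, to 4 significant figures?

57.94

P is at the origin; PL is horizontal with |PL| = 54.3 and L on the +x side, so L = (54.30, 0.000). PS is vertical with |PS| = 31.7 and S on the −y side, so S = (0.000, -31.70). The virtual corner opposite P is at (54.30, -31.70). The tangent condition forces CB to be normal to LB and tangency of A1 to GS means the radius CG is perpendicular to GS, with radius 5.8, so the center C sits 5.8 in from both sides at C = (48.50, -25.90). That places the tangent points at B = (54.30, -25.90) on LB and G = (48.50, -31.70) on GS. Then |PG| = |G − P| = 57.94.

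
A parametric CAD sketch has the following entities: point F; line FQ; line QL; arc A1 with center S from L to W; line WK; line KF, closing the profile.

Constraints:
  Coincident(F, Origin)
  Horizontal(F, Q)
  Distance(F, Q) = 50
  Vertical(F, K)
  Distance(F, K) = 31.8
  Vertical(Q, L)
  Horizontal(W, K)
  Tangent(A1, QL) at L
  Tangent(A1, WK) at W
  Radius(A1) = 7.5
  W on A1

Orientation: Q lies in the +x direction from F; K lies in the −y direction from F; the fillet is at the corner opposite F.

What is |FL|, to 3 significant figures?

55.6

F is at the origin; F and Q share the same y with |FQ| = 50.0 and Q on the +x side, so Q = (50.0, 0.00). F and K share the same x with |FK| = 31.8 and K on the −y side, so K = (0.00, -31.8). The virtual corner opposite F is at (50.0, -31.8). Since A1 is tangent to QL there, SL ⟂ QL and tangency of A1 to WK means the radius SW is perpendicular to WK, with radius 7.5, so the center S sits 7.5 in from both sides at S = (42.5, -24.3). That places the tangent points at L = (50.0, -24.3) on QL and W = (42.5, -31.8) on WK. Then |FL| = |L − F| = 55.6.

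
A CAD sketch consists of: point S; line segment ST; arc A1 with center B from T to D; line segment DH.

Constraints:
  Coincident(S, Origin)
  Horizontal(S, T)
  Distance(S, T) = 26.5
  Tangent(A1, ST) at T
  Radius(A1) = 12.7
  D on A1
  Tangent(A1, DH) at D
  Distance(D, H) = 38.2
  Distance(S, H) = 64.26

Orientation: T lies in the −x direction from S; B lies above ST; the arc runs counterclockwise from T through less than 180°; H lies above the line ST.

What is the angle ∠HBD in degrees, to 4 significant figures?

71.61°

Checks: S.y = 0.00, T.y = 0.00 ✓; |ST| = 26.50 ✓; |BD| = 12.70 ✓; ∠(BD, DH) = 90.00° ✓; |DH| = 38.20 ✓; |SH| = 64.26 ✓.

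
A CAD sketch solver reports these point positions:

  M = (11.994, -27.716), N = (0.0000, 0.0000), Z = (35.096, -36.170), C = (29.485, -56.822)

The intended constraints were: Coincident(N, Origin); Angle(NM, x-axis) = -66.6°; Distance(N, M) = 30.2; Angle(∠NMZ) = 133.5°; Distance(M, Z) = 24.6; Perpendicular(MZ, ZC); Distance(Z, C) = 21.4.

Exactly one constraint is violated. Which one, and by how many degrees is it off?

Perpendicular(MZ, ZC) — off by 4.90°.

N = (0.00, 0.00) ✓; NM at -66.60° ✓; |NM| = 30.20 ✓; ∠NMZ = 133.5° ✓; |MZ| = 24.60 ✓; ∠(MZ, ZC) = 85.10° ✗; |ZC| = 21.40 ✓.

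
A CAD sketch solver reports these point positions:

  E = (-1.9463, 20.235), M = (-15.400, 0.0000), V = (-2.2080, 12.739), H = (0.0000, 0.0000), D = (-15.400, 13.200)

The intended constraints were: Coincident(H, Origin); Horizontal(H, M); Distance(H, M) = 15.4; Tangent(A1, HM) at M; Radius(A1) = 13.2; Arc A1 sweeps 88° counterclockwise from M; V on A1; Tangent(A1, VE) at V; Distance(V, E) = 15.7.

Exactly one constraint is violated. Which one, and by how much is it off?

Distance(V, E) = 15.7 — off by 8.20.

H = (0.00, 0.00) ✓; H.y = 0.00, M.y = 0.00 ✓; |HM| = 15.40 ✓; ∠(DM, MH) = 90.00° ✓; |DM| = 13.20 ✓; bearing(D→V) − bearing(D→M) = 88.00° ✓; |DV| = 13.20 ✓; ∠(DV, VE) = 90.00° ✓; |VE| = 7.501 ✗.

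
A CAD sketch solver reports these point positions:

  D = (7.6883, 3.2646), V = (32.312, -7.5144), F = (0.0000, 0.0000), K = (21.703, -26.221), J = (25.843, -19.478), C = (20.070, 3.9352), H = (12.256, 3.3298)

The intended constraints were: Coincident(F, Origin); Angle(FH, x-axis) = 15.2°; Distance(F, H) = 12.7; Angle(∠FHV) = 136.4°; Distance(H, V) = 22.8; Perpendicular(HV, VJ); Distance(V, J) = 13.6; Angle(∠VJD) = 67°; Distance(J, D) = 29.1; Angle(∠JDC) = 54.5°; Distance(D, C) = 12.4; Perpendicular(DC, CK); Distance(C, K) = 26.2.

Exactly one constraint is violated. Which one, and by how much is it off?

Distance(C, K) = 26.2 — off by 4.00.

F = (0.00, 0.00) ✓; FH at 15.20° ✓; |FH| = 12.70 ✓; ∠FHV = 136.4° ✓; |HV| = 22.80 ✓; ∠(HV, VJ) = 90.00° ✓; |VJ| = 13.60 ✓; ∠VJD = 67.00° ✓; |JD| = 29.10 ✓; ∠JDC = 54.50° ✓; |DC| = 12.40 ✓; ∠(DC, CK) = 90.00° ✓; |CK| = 30.20 ✗.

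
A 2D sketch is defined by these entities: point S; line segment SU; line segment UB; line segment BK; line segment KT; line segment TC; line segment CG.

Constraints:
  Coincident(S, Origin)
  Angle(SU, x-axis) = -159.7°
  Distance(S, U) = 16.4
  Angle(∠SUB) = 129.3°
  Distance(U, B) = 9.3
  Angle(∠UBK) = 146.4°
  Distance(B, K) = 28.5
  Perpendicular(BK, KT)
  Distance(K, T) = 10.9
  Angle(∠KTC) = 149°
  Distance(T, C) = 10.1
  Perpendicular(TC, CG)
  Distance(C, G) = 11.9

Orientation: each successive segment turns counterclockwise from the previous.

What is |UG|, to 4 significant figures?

22.43

S is at the origin; SU runs at -159.7° with length 16.4, so U = (-15.38, -5.690). ∠SUB = 129.3° gives UB at -109.0° from the x-axis; with |UB| = 9.3, B = (-18.41, -14.48). ∠UBK = 146.4° gives BK at -75.40° from the x-axis; with |BK| = 28.5, K = (-11.23, -42.06). BK ⟂ KT, so KT runs at 14.60°; with |KT| = 10.9, T = (-0.6772, -39.32). ∠KTC = 149.0° gives TC at 45.60° from the x-axis; with |TC| = 10.1, C = (6.389, -32.10). TC ⟂ CG, so CG runs at 135.6°; with |CG| = 11.9, G = (-2.113, -23.77). Then |UG| = |G − U| = 22.43.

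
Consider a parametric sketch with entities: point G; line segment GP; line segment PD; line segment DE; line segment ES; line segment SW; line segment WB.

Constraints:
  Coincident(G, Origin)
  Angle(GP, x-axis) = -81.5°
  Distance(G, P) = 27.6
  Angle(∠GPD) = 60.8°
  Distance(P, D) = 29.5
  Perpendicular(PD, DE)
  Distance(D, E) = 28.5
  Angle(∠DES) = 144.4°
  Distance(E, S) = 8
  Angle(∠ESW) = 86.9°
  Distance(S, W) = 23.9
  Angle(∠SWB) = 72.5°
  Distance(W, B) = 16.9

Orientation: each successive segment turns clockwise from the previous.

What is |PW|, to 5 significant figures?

20.995

∠DES = 144.4° gives ES at 33.700° from the x-axis; with |ES| = 8.0, S = (-6.7864, 14.230). ∠ESW = 86.9° gives SW at -59.400° from the x-axis; with |SW| = 23.9, W = (5.3797, -6.3422). Then |PW| = |W − P| = 20.995.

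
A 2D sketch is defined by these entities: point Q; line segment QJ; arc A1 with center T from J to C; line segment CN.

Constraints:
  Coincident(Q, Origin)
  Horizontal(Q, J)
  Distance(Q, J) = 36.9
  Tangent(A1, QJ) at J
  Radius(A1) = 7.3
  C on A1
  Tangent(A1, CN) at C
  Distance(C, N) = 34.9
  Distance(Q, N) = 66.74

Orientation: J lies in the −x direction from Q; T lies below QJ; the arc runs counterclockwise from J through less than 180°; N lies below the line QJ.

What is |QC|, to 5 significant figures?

44.120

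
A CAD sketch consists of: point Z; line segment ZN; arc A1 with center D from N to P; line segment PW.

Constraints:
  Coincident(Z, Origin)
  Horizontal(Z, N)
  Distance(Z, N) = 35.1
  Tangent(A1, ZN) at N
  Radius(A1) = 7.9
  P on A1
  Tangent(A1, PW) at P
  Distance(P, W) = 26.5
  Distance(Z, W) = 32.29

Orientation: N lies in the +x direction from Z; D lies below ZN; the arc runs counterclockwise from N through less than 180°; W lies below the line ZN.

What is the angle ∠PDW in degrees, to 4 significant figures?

73.40°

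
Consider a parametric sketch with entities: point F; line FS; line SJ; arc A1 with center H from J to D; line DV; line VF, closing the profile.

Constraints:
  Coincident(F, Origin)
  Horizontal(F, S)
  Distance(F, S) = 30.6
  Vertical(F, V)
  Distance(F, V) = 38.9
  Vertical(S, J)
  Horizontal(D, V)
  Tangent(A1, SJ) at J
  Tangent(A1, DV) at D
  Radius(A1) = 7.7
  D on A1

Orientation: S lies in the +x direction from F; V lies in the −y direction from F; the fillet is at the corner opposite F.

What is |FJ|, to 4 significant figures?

43.70

F is at the origin; F and S share the same y with |FS| = 30.6 and S on the +x side, so S = (30.60, 0.000). F and V share the same x with |FV| = 38.9 and V on the −y side, so V = (0.000, -38.90). The virtual corner opposite F is at (30.60, -38.90). Tangency of A1 to SJ means the radius HJ is perpendicular to SJ and tangency of A1 to DV means the radius HD is perpendicular to DV, with radius 7.7, so the center H sits 7.7 in from both sides at H = (22.90, -31.20). That places the tangent points at J = (30.60, -31.20) on SJ and D = (22.90, -38.90) on DV. Then |FJ| = |J − F| = 43.70.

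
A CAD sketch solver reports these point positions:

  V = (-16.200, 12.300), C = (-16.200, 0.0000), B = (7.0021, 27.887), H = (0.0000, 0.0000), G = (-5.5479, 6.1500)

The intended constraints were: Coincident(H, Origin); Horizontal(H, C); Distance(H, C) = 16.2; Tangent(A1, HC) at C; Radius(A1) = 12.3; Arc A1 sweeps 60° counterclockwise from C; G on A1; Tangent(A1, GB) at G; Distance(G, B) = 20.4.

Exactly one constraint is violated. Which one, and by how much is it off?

Distance(G, B) = 20.4 — off by 4.70.

H = (0.00, 0.00) ✓; H.y = 0.00, C.y = 0.00 ✓; |HC| = 16.20 ✓; ∠(VC, CH) = 90.00° ✓; |VC| = 12.30 ✓; bearing(V→G) − bearing(V→C) = 60.00° ✓; |VG| = 12.30 ✓; ∠(VG, GB) = 90.00° ✓; |GB| = 25.10 ✗.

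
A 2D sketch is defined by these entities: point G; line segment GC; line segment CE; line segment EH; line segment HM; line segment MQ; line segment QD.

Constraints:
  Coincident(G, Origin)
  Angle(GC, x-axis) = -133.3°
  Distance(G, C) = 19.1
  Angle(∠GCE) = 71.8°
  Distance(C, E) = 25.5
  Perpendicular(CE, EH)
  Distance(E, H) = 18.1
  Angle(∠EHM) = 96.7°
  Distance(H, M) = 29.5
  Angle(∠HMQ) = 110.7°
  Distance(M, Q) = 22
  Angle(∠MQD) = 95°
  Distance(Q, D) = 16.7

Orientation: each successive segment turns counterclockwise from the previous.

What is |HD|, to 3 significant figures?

35.6

∠HMQ = 110.7° gives MQ at -142° from the x-axis; with |MQ| = 22.0, Q = (-24.9, -6.17). ∠MQD = 95.0° gives QD at -57.5° from the x-axis; with |QD| = 16.7, D = (-15.9, -20.3). Then |HD| = |D − H| = 35.6.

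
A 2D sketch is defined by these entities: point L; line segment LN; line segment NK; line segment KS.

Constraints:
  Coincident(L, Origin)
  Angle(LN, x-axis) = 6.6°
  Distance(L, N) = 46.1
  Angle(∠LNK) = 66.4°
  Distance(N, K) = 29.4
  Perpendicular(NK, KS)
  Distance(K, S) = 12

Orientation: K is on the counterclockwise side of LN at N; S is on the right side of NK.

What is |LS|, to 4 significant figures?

55.34

L is at the origin; LN runs at 6.6° with length 46.1, so N = 46.1·(cos 6.6°, sin 6.6°) = (45.79, 5.299). ∠LNK = 66.4°, so NK runs at 6.6° + (180° − 66.4°) = 120.2° from the x-axis; with |NK| = 29.4, K = N + 29.4·(cos 120.2°, sin 120.2°) = (31.01, 30.71). NK ⟂ KS; with |KS| = 12.0 on the right of NK, S = K + 12.0·(0.8643, 0.5030) = (41.38, 36.74). Then |LS| = |S − L| = 55.34.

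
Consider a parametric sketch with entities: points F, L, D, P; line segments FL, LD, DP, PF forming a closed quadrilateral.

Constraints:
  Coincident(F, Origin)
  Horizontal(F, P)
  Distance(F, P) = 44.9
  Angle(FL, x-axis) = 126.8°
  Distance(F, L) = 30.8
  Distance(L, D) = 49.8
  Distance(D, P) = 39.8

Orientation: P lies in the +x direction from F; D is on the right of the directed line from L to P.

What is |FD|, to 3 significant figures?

19.1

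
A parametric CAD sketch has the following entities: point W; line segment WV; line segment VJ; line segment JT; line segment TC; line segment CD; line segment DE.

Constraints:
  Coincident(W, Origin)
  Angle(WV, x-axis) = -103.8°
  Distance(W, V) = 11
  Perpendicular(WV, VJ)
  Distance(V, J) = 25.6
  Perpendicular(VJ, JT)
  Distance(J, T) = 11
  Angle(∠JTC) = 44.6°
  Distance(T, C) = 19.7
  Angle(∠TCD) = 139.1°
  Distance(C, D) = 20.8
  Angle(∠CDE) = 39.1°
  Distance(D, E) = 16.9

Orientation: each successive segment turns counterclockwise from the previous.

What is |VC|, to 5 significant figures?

12.151

VJ ⟂ JT, so JT runs at 76.200°; with |JT| = 11.0, T = (24.861, -6.1065). ∠JTC = 44.6° gives TC at -148.40° from the x-axis; with |TC| = 19.7, C = (8.0820, -16.429). Then |VC| = |C − V| = 12.151.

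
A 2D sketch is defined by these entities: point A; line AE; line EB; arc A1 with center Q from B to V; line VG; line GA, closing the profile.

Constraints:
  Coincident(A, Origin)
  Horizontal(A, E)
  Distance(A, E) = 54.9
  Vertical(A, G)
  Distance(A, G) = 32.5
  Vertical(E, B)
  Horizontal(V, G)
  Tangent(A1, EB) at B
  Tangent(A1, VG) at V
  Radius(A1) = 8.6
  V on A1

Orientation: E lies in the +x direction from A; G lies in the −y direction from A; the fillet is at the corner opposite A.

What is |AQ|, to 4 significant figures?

52.10

A is at the origin; A and E share the same y with |AE| = 54.9 and E on the +x side, so E = (54.90, 0.000). A and G share the same x with |AG| = 32.5 and G on the −y side, so G = (0.000, -32.50). The virtual corner opposite A is at (54.90, -32.50). A1 meets EB tangentially, so QB is at right angles to EB and the tangent condition forces QV to be normal to VG, with radius 8.6, so the center Q sits 8.6 in from both sides at Q = (46.30, -23.90). Then |AQ| = |Q − A| = 52.10.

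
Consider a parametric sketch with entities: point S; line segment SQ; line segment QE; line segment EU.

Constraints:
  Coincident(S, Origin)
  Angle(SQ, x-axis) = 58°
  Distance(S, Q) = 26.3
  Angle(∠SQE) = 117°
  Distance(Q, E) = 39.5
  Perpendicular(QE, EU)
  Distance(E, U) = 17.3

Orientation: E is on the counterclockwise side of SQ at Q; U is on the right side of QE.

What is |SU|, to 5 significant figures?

65.615

S is at the origin; SQ runs at 58.0° with length 26.3, so Q = 26.3·(cos 58.0°, sin 58.0°) = (13.937, 22.304). ∠SQE = 117.0°, so QE runs at 58.0° + (180° − 117.0°) = 121.00° from the x-axis; with |QE| = 39.5, E = Q + 39.5·(cos 121.00°, sin 121.00°) = (-6.4071, 56.162). QE is perpendicular to EU; with |EU| = 17.3 on the right of QE, U = E + 17.3·(0.85717, 0.51504) = (8.4219, 65.072). Then |SU| = |U − S| = 65.615.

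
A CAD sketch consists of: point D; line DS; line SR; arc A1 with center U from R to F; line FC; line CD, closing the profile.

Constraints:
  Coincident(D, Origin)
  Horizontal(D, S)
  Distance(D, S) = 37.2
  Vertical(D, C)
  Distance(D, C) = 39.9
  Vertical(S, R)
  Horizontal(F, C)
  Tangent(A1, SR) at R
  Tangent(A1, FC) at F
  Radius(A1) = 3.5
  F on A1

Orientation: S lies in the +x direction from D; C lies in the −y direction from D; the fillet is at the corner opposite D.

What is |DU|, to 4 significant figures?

49.60

DC is vertical with |DC| = 39.9 and C on the −y side, so C = (0.000, -39.90). The virtual corner opposite D is at (37.20, -39.90). The tangent condition forces UR to be normal to SR and tangency of A1 to FC means the radius UF is perpendicular to FC, with radius 3.5, so the center U sits 3.5 in from both sides at U = (33.70, -36.40). Then |DU| = |U − D| = 49.60.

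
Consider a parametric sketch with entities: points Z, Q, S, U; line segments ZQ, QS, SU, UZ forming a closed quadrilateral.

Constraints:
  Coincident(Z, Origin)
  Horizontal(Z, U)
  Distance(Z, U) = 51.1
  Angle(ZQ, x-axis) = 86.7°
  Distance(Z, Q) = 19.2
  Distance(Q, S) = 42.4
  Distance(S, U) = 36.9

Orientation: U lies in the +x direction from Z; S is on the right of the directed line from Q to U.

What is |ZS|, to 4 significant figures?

27.25

Z is at the origin; ZU is horizontal with |ZU| = 51.1 and U in +x, so U = (51.1, 0). ZQ runs at 86.7° with |ZQ| = 19.2, so Q = (1.105, 19.17). S is determined by |QS| = 42.4 and |SU| = 36.9 together: it lies at the intersection of circle(Q, 42.4) and circle(U, 36.9). With |QU| = 53.54, the foot of the radical line on QU is 30.84 from Q and the perpendicular offset is √(42.4² − 30.84²) = 29.09. Taking the right-of-QU solution: S = (19.49, -19.04).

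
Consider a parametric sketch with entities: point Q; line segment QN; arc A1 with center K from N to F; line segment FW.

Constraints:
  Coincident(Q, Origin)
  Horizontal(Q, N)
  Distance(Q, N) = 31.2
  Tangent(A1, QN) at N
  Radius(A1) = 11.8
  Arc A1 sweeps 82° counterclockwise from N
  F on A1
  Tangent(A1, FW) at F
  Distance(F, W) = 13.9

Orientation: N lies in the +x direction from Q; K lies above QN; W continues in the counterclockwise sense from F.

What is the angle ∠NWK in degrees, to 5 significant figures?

18.675°

On A1, N sits at bearing -90° from K; an 82° counterclockwise sweep puts F at bearing -8°, so F = K + 11.8·(cos -8°, sin -8°) = (42.885, 10.158). The tangent condition forces KF to be normal to FW, so FW runs along (−sin -8°, cos -8°); with |FW| = 13.9, W = (44.820, 23.922). Then cos ∠NWK = WN·WK / (|WN||WK|), giving 18.675°.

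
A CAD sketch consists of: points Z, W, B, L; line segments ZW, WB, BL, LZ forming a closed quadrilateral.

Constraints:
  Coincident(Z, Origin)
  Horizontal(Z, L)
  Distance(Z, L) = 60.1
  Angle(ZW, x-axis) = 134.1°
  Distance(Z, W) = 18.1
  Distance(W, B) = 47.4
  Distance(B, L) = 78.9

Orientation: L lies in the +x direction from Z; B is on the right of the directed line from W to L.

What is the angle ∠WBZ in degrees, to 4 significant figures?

19.65°

Z is at the origin; ZL is horizontal with |ZL| = 60.1 and L in +x, so L = (60.1, 0). ZW runs at 134.1° with |ZW| = 18.1, so W = (-12.60, 13.00). B is determined by |WB| = 47.4 and |BL| = 78.9 together: it lies at the intersection of circle(W, 47.4) and circle(L, 78.9). With |WL| = 73.85, the foot of the radical line on WL is 9.988 from W and the perpendicular offset is √(47.4² − 9.988²) = 46.34. Taking the right-of-WL solution: B = (-10.92, -34.37).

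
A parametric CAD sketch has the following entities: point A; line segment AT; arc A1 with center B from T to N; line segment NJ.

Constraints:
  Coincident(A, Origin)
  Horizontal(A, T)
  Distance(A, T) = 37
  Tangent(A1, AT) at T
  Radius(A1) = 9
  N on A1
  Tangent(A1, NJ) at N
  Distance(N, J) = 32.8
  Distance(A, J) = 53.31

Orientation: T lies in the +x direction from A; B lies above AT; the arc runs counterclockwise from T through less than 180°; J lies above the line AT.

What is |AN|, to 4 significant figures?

46.97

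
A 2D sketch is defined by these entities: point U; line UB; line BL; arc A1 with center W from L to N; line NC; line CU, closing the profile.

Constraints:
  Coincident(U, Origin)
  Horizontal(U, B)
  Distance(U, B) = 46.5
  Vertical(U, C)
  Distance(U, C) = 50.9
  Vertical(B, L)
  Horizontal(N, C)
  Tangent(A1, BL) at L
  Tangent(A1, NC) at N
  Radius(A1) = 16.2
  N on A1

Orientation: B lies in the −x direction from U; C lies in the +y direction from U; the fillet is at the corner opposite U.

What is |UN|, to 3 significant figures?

59.2

The virtual corner opposite U is at (-46.5, 50.9). The tangent condition forces WL to be normal to BL and the tangent condition forces WN to be normal to NC, with radius 16.2, so the center W sits 16.2 in from both sides at W = (-30.3, 34.7). That places the tangent points at L = (-46.5, 34.7) on BL and N = (-30.3, 50.9) on NC. Then |UN| = |N − U| = 59.2.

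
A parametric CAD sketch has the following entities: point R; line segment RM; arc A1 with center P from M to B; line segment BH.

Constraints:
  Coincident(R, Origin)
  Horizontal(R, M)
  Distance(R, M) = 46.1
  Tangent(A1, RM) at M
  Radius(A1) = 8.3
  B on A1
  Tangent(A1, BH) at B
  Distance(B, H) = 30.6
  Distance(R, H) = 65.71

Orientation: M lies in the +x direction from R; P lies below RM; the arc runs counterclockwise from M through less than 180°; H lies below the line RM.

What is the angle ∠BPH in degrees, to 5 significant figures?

74.824°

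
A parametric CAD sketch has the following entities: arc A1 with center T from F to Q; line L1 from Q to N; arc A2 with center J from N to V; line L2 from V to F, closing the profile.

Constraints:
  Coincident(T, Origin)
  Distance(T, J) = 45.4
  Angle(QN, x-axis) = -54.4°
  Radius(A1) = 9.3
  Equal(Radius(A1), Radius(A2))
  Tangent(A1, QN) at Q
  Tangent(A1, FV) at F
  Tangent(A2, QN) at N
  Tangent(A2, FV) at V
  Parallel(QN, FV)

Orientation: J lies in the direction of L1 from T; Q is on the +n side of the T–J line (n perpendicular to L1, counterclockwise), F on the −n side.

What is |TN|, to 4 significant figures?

46.34

The slot axis is L1's direction at -54.4°, so u = (cos -54.4°, sin -54.4°) = (0.5821, -0.8131) and n = (−sin -54.4°, cos -54.4°) = (0.8131, 0.5821). T is at the origin and J lies 45.4 along u from T, so J = 45.4·u = (26.43, -36.91). Tangency of A1 to both parallel lines with radius 9.3 puts Q and F at T ± 9.3·n: Q = (7.562, 5.414), F = (-7.562, -5.414). Equal radii place N and V the same way about J: N = J + 9.3·n = (33.99, -31.50), V = J − 9.3·n = (18.87, -42.33). Then |TN| = |N − T| = 46.34.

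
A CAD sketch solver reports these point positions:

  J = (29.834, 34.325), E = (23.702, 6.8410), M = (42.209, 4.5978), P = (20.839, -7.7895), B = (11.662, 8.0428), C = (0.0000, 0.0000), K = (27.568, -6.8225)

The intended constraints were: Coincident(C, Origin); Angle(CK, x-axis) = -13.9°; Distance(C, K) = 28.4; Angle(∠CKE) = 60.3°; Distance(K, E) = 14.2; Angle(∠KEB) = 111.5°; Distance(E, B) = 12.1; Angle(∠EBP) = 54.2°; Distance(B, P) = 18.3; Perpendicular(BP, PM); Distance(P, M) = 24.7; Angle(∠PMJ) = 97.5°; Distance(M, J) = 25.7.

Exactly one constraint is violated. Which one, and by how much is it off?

Distance(M, J) = 25.7 — off by 6.50.

C = (0.00, 0.00) ✓; CK at -13.90° ✓; |CK| = 28.40 ✓; ∠CKE = 60.30° ✓; |KE| = 14.20 ✓; ∠KEB = 111.5° ✓; |EB| = 12.10 ✓; ∠EBP = 54.20° ✓; |BP| = 18.30 ✓; ∠(BP, PM) = 90.00° ✓; |PM| = 24.70 ✓; ∠PMJ = 97.50° ✓; |MJ| = 32.20 ✗.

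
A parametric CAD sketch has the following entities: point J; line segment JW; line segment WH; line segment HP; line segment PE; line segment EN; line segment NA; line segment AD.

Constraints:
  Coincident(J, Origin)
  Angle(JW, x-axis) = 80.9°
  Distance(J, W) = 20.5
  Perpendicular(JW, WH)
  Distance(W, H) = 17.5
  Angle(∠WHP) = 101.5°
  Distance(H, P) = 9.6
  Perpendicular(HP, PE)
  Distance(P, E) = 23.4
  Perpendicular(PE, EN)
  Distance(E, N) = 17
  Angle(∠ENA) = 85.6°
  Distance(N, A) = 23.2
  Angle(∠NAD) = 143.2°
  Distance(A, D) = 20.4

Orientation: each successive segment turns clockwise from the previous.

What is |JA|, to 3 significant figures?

30.6

J is at the origin; JW runs at 80.9° with length 20.5, so W = (3.24, 20.2). JW ⟂ WH, so WH runs at -9.10°; with |WH| = 17.5, H = (20.5, 17.5). ∠WHP = 101.5° gives HP at -87.6° from the x-axis; with |HP| = 9.6, P = (20.9, 7.88). HP is perpendicular to PE, so PE runs at -178°; with |PE| = 23.4, E = (-2.46, 6.90). The perpendicularity gives EN at right angles to PE, so EN runs at 92.4°; with |EN| = 17.0, N = (-3.17, 23.9). ∠ENA = 85.6° gives NA at -2.00° from the x-axis; with |NA| = 23.2, A = (20.0, 23.1). Then |JA| = |A − J| = 30.6.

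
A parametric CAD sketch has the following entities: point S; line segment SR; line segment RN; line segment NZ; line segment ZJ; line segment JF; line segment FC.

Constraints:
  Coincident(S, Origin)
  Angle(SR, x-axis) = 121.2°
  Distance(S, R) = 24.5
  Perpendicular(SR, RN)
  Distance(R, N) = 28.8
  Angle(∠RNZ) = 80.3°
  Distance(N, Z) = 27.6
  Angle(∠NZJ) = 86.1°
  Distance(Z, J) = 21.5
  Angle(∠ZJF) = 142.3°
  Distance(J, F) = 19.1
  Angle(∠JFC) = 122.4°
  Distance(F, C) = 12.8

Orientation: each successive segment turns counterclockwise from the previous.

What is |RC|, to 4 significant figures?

6.658

S is at the origin; SR runs at 121.2° with length 24.5, so R = (-12.69, 20.96). The perpendicularity gives RN at right angles to SR, so RN runs at -148.8°; with |RN| = 28.8, N = (-37.33, 6.037). ∠RNZ = 80.3° gives NZ at -49.10° from the x-axis; with |NZ| = 27.6, Z = (-19.26, -14.82). ∠NZJ = 86.1° gives ZJ at 44.80° from the x-axis; with |ZJ| = 21.5, J = (-4.000, 0.3253). ∠ZJF = 142.3° gives JF at 82.50° from the x-axis; with |JF| = 19.1, F = (-1.506, 19.26). ∠JFC = 122.4° gives FC at 140.1° from the x-axis; with |FC| = 12.8, C = (-11.33, 27.47). Then |RC| = |C − R| = 6.658.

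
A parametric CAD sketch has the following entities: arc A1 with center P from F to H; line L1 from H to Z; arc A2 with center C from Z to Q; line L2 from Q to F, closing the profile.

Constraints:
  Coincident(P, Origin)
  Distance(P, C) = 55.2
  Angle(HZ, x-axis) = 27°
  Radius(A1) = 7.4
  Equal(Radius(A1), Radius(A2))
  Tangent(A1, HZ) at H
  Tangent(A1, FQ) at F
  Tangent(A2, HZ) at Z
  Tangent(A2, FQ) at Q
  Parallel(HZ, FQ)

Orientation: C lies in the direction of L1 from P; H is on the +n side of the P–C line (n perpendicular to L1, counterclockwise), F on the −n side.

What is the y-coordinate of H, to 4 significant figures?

6.593

The slot axis is L1's direction at 27.0°, so u = (cos 27.0°, sin 27.0°) = (0.8910, 0.4540) and n = (−sin 27.0°, cos 27.0°) = (-0.4540, 0.8910). P is at the origin and C lies 55.2 along u from P, so C = 55.2·u = (49.18, 25.06). Tangency of A1 to both parallel lines with radius 7.4 puts H and F at P ± 7.4·n: H = (-3.360, 6.593), F = (3.360, -6.593). So H.y = 6.593.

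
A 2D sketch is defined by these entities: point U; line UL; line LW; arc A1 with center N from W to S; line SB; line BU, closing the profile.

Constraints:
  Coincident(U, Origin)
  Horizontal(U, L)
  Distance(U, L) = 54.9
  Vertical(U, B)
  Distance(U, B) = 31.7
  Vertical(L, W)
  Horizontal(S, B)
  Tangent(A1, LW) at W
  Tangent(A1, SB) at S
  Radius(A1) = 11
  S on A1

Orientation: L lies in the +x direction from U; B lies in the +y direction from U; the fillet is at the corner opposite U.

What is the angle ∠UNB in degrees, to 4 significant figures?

39.31°

UB is vertical with |UB| = 31.7 and B on the +y side, so B = (0.000, 31.70). The virtual corner opposite U is at (54.90, 31.70). Tangency of A1 to LW means the radius NW is perpendicular to LW and since A1 is tangent to SB there, NS ⟂ SB, with radius 11.0, so the center N sits 11.0 in from both sides at N = (43.90, 20.70). Then cos ∠UNB = NU·NB / (|NU||NB|), giving 39.31°.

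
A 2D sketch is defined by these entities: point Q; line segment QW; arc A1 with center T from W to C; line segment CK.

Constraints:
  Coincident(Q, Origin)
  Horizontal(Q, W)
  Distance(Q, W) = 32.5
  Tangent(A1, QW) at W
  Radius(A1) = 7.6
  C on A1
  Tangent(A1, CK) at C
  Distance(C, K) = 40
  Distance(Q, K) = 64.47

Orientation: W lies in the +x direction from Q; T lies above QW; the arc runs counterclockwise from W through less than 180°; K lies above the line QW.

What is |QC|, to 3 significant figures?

40.6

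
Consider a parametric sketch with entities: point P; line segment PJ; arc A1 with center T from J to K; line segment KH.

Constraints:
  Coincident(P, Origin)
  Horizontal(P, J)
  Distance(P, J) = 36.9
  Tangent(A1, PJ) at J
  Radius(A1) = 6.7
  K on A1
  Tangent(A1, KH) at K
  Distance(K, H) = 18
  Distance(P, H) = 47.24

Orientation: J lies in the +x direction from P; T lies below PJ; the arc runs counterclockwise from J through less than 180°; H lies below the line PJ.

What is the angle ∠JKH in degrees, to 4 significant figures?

120.7°

Checks: P.y = 0.00, J.y = 0.00 ✓; |TK| = 6.700 ✓; ∠(TK, KH) = 90.00° ✓; |KH| = 18.00 ✓; |PH| = 47.24 ✓.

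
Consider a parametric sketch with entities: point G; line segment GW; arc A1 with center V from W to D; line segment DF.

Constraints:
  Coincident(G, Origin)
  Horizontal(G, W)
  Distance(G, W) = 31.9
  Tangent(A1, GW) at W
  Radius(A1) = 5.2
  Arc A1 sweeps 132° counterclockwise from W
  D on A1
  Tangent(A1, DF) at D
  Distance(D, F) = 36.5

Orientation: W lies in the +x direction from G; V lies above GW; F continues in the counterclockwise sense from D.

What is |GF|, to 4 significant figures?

37.56

G is at the origin; GW is horizontal with |GW| = 31.9 and W on the +x side, so W = (31.90, 0.000). The tangent condition forces VW to be normal to GW, so V = W + (0, 5.2) = (31.90, 5.200). On A1, W sits at bearing -90° from V; a 132° counterclockwise sweep puts D at bearing 42°, so D = V + 5.2·(cos 42°, sin 42°) = (35.76, 8.679). The tangent condition forces VD to be normal to DF, so DF runs along (−sin 42°, cos 42°); with |DF| = 36.5, F = (11.34, 35.80). Then |GF| = |F − G| = 37.56.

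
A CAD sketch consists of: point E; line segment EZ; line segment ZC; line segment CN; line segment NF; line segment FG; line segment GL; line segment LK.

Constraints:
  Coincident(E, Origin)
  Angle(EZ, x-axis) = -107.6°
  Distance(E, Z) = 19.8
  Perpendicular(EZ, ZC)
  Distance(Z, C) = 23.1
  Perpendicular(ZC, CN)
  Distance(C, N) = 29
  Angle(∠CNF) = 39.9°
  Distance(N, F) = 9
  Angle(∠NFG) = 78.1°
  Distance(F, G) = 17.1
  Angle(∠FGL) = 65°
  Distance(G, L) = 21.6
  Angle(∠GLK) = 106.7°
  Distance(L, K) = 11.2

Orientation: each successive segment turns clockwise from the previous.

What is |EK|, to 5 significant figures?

30.236

∠FGL = 65.0° gives GL at 75.400° from the x-axis; with |GL| = 21.6, L = (-27.196, 25.243). ∠GLK = 106.7° gives LK at 2.1000° from the x-axis; with |LK| = 11.2, K = (-16.004, 25.653). Then |EK| = |K − E| = 30.236.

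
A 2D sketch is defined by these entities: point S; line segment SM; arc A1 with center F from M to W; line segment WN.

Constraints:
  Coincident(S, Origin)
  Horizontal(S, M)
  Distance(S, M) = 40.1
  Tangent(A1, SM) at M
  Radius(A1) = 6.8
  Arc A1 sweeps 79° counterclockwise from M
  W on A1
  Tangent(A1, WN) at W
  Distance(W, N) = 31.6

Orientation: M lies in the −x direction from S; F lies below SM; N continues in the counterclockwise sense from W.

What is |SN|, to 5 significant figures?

64.204

S is at the origin; S and M share the same y with |SM| = 40.1 and M on the −x side, so M = (-40.100, 0.0000). Tangency of A1 to SM means the radius FM is perpendicular to SM, so F = M + (0, -6.8) = (-40.100, -6.8000). On A1, M sits at bearing 90° from F; a 79° counterclockwise sweep puts W at bearing 169°, so W = F + 6.8·(cos 169°, sin 169°) = (-46.775, -5.5025). A1 meets WN tangentially, so FW is at right angles to WN, so WN runs along (−sin 169°, cos 169°); with |WN| = 31.6, N = (-52.805, -36.522). Then |SN| = |N − S| = 64.204.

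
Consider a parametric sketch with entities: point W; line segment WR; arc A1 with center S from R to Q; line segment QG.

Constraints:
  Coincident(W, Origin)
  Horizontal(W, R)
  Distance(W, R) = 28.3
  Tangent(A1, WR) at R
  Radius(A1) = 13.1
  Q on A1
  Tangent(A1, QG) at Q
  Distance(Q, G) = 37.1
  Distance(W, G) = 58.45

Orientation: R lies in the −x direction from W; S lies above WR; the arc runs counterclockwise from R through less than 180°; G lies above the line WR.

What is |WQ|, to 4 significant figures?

22.94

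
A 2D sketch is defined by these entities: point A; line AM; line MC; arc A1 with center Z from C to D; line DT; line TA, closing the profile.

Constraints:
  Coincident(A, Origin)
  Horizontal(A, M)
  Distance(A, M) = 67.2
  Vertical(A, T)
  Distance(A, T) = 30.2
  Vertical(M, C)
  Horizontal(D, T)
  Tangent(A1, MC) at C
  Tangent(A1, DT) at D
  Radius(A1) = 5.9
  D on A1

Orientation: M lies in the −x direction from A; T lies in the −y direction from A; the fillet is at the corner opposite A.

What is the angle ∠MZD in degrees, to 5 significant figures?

166.35°

A is at the origin; A and M share the same y with |AM| = 67.2 and M on the −x side, so M = (-67.200, 0.0000). A and T share the same x with |AT| = 30.2 and T on the −y side, so T = (0.0000, -30.200). The virtual corner opposite A is at (-67.200, -30.200). A1 meets MC tangentially, so ZC is at right angles to MC and A1 meets DT tangentially, so ZD is at right angles to DT, with radius 5.9, so the center Z sits 5.9 in from both sides at Z = (-61.300, -24.300). That places the tangent points at C = (-67.200, -24.300) on MC and D = (-61.300, -30.200) on DT. Then cos ∠MZD = ZM·ZD / (|ZM||ZD|), giving 166.35°.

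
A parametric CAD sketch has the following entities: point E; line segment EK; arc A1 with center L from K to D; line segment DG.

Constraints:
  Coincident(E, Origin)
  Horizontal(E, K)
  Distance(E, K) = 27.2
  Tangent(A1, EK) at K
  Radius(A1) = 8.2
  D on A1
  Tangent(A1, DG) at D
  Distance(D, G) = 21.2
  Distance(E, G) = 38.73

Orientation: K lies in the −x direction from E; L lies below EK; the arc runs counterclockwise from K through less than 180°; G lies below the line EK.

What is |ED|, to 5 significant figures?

36.438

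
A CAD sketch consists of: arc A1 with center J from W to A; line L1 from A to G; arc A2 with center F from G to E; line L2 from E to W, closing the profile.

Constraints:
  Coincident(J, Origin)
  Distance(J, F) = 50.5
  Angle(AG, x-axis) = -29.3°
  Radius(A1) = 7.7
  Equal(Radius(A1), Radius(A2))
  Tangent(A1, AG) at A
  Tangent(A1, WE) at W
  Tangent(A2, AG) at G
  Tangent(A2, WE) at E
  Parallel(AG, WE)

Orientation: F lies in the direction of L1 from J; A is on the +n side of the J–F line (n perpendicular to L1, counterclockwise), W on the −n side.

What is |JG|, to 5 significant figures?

51.084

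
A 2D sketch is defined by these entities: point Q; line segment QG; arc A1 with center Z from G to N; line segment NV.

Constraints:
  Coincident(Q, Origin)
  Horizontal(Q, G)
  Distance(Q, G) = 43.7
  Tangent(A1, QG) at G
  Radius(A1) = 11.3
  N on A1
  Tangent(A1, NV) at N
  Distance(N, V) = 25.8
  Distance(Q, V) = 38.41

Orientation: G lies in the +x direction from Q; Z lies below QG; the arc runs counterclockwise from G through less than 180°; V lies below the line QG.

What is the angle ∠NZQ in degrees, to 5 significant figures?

8.5592°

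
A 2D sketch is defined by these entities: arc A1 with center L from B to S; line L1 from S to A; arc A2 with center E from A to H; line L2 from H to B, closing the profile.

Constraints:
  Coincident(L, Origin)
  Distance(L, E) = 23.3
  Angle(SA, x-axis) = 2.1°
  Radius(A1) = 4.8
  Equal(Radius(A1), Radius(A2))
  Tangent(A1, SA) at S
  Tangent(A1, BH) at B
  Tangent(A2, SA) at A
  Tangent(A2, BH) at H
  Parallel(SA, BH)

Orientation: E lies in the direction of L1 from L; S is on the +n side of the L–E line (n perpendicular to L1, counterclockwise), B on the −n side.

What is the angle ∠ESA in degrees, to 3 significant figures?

11.6°

The slot axis is L1's direction at 2.1°, so u = (cos 2.1°, sin 2.1°) = (0.999, 0.0366) and n = (−sin 2.1°, cos 2.1°) = (-0.0366, 0.999). L is at the origin and E lies 23.3 along u from L, so E = 23.3·u = (23.3, 0.854). Tangency of A1 to both parallel lines with radius 4.8 puts S and B at L ± 4.8·n: S = (-0.176, 4.80), B = (0.176, -4.80). Equal radii place A and H the same way about E: A = E + 4.8·n = (23.1, 5.65), H = E − 4.8·n = (23.5, -3.94). Then cos ∠ESA = SE·SA / (|SE||SA|), giving 11.6°.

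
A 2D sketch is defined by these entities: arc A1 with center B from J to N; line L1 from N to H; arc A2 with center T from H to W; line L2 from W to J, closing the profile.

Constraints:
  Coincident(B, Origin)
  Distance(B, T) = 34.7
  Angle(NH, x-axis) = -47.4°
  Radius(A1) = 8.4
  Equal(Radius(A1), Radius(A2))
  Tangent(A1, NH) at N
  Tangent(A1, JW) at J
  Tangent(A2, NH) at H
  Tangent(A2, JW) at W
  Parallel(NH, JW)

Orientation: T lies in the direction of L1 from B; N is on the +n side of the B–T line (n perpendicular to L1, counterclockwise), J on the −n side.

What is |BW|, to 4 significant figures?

35.70

The slot axis is L1's direction at -47.4°, so u = (cos -47.4°, sin -47.4°) = (0.6769, -0.7361) and n = (−sin -47.4°, cos -47.4°) = (0.7361, 0.6769). B is at the origin and T lies 34.7 along u from B, so T = 34.7·u = (23.49, -25.54). Tangency of A1 to both parallel lines with radius 8.4 puts N and J at B ± 8.4·n: N = (6.183, 5.686), J = (-6.183, -5.686). Equal radii place H and W the same way about T: H = T + 8.4·n = (29.67, -19.86), W = T − 8.4·n = (17.30, -31.23). Then |BW| = |W − B| = 35.70.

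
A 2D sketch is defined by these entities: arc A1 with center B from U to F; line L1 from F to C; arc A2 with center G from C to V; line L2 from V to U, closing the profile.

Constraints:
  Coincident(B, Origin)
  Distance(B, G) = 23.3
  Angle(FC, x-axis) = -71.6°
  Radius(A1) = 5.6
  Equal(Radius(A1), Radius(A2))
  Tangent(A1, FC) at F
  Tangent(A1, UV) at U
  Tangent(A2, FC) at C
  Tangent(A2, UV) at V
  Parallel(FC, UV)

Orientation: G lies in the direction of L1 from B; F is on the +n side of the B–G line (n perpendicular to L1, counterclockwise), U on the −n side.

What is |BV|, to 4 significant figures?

23.96

Tangency of A1 to both parallel lines with radius 5.6 puts F and U at B ± 5.6·n: F = (5.314, 1.768), U = (-5.314, -1.768). Equal radii place C and V the same way about G: C = G + 5.6·n = (12.67, -20.34), V = G − 5.6·n = (2.041, -23.88). Then |BV| = |V − B| = 23.96.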